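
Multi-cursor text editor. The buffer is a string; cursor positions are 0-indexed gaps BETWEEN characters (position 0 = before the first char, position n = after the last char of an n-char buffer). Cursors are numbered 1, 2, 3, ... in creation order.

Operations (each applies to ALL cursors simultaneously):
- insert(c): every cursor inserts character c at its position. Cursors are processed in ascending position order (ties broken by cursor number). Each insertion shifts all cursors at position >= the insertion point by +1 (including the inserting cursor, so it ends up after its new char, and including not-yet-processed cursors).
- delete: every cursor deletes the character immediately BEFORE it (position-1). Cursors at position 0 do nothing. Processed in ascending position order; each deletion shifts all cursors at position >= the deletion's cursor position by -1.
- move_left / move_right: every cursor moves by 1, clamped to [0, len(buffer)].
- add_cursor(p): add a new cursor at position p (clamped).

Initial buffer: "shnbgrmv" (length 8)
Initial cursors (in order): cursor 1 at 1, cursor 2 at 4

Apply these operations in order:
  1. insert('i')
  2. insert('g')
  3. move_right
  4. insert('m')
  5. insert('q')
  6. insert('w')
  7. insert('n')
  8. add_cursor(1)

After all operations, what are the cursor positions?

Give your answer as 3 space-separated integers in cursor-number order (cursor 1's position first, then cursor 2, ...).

After op 1 (insert('i')): buffer="sihnbigrmv" (len 10), cursors c1@2 c2@6, authorship .1...2....
After op 2 (insert('g')): buffer="sighnbiggrmv" (len 12), cursors c1@3 c2@8, authorship .11...22....
After op 3 (move_right): buffer="sighnbiggrmv" (len 12), cursors c1@4 c2@9, authorship .11...22....
After op 4 (insert('m')): buffer="sighmnbiggmrmv" (len 14), cursors c1@5 c2@11, authorship .11.1..22.2...
After op 5 (insert('q')): buffer="sighmqnbiggmqrmv" (len 16), cursors c1@6 c2@13, authorship .11.11..22.22...
After op 6 (insert('w')): buffer="sighmqwnbiggmqwrmv" (len 18), cursors c1@7 c2@15, authorship .11.111..22.222...
After op 7 (insert('n')): buffer="sighmqwnnbiggmqwnrmv" (len 20), cursors c1@8 c2@17, authorship .11.1111..22.2222...
After op 8 (add_cursor(1)): buffer="sighmqwnnbiggmqwnrmv" (len 20), cursors c3@1 c1@8 c2@17, authorship .11.1111..22.2222...

Answer: 8 17 1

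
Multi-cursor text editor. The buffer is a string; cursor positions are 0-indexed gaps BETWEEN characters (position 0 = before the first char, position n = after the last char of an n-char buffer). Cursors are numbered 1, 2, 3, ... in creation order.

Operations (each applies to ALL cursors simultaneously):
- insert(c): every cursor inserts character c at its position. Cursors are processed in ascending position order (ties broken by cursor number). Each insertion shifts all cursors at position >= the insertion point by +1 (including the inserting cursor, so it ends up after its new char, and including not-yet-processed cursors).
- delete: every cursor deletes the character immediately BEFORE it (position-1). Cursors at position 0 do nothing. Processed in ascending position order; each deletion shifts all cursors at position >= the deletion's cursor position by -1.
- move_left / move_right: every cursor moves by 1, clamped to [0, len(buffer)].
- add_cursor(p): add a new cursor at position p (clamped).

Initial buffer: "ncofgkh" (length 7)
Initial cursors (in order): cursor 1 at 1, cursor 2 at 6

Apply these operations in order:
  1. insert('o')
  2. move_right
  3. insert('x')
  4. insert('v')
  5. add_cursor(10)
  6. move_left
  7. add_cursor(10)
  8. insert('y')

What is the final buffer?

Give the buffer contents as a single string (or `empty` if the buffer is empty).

After op 1 (insert('o')): buffer="nocofgkoh" (len 9), cursors c1@2 c2@8, authorship .1.....2.
After op 2 (move_right): buffer="nocofgkoh" (len 9), cursors c1@3 c2@9, authorship .1.....2.
After op 3 (insert('x')): buffer="nocxofgkohx" (len 11), cursors c1@4 c2@11, authorship .1.1....2.2
After op 4 (insert('v')): buffer="nocxvofgkohxv" (len 13), cursors c1@5 c2@13, authorship .1.11....2.22
After op 5 (add_cursor(10)): buffer="nocxvofgkohxv" (len 13), cursors c1@5 c3@10 c2@13, authorship .1.11....2.22
After op 6 (move_left): buffer="nocxvofgkohxv" (len 13), cursors c1@4 c3@9 c2@12, authorship .1.11....2.22
After op 7 (add_cursor(10)): buffer="nocxvofgkohxv" (len 13), cursors c1@4 c3@9 c4@10 c2@12, authorship .1.11....2.22
After op 8 (insert('y')): buffer="nocxyvofgkyoyhxyv" (len 17), cursors c1@5 c3@11 c4@13 c2@16, authorship .1.111....324.222

Answer: nocxyvofgkyoyhxyv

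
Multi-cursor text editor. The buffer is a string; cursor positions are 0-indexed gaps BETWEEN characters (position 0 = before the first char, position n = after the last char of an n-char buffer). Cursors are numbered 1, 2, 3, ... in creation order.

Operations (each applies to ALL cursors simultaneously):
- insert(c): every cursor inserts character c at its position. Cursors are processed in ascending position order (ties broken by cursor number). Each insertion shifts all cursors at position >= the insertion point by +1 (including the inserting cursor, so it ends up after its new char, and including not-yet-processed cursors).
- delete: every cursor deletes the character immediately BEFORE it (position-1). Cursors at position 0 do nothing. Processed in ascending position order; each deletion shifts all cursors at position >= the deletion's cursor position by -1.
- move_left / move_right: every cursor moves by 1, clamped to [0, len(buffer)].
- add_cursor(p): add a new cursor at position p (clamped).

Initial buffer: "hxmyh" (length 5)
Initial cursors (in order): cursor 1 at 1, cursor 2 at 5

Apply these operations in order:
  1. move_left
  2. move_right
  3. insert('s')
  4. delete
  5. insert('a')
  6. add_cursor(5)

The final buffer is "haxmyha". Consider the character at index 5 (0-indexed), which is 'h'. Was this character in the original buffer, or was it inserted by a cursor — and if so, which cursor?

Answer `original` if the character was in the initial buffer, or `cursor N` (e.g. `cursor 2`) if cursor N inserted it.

After op 1 (move_left): buffer="hxmyh" (len 5), cursors c1@0 c2@4, authorship .....
After op 2 (move_right): buffer="hxmyh" (len 5), cursors c1@1 c2@5, authorship .....
After op 3 (insert('s')): buffer="hsxmyhs" (len 7), cursors c1@2 c2@7, authorship .1....2
After op 4 (delete): buffer="hxmyh" (len 5), cursors c1@1 c2@5, authorship .....
After op 5 (insert('a')): buffer="haxmyha" (len 7), cursors c1@2 c2@7, authorship .1....2
After op 6 (add_cursor(5)): buffer="haxmyha" (len 7), cursors c1@2 c3@5 c2@7, authorship .1....2
Authorship (.=original, N=cursor N): . 1 . . . . 2
Index 5: author = original

Answer: original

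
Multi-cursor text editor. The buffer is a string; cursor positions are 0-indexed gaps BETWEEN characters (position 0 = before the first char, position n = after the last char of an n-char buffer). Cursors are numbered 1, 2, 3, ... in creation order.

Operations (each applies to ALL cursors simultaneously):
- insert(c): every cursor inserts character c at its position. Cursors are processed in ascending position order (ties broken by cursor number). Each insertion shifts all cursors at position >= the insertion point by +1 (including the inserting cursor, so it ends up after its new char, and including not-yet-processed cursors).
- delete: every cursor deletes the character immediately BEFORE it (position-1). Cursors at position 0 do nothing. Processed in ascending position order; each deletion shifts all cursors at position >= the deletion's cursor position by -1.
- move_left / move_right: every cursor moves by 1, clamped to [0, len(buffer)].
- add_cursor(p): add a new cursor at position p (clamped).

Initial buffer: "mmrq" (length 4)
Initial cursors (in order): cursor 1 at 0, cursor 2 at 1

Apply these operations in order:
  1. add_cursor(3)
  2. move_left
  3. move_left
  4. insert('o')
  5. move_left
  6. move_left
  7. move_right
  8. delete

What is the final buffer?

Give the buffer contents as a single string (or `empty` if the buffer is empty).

Answer: oomrq

Derivation:
After op 1 (add_cursor(3)): buffer="mmrq" (len 4), cursors c1@0 c2@1 c3@3, authorship ....
After op 2 (move_left): buffer="mmrq" (len 4), cursors c1@0 c2@0 c3@2, authorship ....
After op 3 (move_left): buffer="mmrq" (len 4), cursors c1@0 c2@0 c3@1, authorship ....
After op 4 (insert('o')): buffer="oomomrq" (len 7), cursors c1@2 c2@2 c3@4, authorship 12.3...
After op 5 (move_left): buffer="oomomrq" (len 7), cursors c1@1 c2@1 c3@3, authorship 12.3...
After op 6 (move_left): buffer="oomomrq" (len 7), cursors c1@0 c2@0 c3@2, authorship 12.3...
After op 7 (move_right): buffer="oomomrq" (len 7), cursors c1@1 c2@1 c3@3, authorship 12.3...
After op 8 (delete): buffer="oomrq" (len 5), cursors c1@0 c2@0 c3@1, authorship 23...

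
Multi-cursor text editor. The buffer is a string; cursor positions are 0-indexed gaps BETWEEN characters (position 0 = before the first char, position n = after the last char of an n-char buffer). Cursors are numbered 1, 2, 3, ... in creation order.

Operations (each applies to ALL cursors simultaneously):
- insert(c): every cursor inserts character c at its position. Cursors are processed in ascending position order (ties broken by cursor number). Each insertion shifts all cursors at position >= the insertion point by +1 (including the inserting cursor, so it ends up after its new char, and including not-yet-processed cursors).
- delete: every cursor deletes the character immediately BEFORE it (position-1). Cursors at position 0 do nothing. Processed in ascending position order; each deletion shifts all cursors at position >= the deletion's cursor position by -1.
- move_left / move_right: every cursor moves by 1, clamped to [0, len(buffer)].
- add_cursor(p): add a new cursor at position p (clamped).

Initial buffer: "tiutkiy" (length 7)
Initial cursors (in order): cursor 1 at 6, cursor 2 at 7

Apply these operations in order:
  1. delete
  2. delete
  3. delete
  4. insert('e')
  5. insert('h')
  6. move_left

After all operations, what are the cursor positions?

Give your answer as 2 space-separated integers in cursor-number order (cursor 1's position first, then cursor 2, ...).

After op 1 (delete): buffer="tiutk" (len 5), cursors c1@5 c2@5, authorship .....
After op 2 (delete): buffer="tiu" (len 3), cursors c1@3 c2@3, authorship ...
After op 3 (delete): buffer="t" (len 1), cursors c1@1 c2@1, authorship .
After op 4 (insert('e')): buffer="tee" (len 3), cursors c1@3 c2@3, authorship .12
After op 5 (insert('h')): buffer="teehh" (len 5), cursors c1@5 c2@5, authorship .1212
After op 6 (move_left): buffer="teehh" (len 5), cursors c1@4 c2@4, authorship .1212

Answer: 4 4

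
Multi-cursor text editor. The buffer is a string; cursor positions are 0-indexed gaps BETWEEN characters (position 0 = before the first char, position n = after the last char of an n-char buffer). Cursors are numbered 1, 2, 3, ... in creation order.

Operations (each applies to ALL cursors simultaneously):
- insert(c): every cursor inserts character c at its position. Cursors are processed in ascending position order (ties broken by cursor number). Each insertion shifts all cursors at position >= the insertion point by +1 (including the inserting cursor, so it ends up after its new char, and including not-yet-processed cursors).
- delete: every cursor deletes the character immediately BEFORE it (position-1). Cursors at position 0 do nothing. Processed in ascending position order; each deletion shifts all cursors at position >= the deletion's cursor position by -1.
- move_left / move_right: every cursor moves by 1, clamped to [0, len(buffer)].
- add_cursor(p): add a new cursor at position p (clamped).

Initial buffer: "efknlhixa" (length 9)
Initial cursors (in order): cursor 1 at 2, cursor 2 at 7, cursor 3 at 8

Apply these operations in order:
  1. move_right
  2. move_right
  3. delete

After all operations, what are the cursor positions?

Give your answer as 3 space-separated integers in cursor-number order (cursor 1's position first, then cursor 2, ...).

After op 1 (move_right): buffer="efknlhixa" (len 9), cursors c1@3 c2@8 c3@9, authorship .........
After op 2 (move_right): buffer="efknlhixa" (len 9), cursors c1@4 c2@9 c3@9, authorship .........
After op 3 (delete): buffer="efklhi" (len 6), cursors c1@3 c2@6 c3@6, authorship ......

Answer: 3 6 6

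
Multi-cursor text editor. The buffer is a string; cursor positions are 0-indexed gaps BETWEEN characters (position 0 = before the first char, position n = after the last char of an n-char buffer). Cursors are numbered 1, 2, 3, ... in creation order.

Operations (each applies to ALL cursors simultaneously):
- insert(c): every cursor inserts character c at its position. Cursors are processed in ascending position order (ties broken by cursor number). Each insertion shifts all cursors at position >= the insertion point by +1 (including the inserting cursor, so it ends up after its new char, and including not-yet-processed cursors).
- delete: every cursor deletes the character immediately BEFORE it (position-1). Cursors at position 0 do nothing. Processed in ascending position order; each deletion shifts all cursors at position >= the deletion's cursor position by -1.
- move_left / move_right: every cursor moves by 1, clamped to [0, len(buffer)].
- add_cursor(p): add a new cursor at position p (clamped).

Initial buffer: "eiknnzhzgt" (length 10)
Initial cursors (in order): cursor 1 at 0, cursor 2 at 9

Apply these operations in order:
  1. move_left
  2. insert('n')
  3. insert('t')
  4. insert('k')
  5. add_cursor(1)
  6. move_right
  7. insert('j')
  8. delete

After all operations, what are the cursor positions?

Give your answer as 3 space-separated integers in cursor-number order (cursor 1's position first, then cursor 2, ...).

After op 1 (move_left): buffer="eiknnzhzgt" (len 10), cursors c1@0 c2@8, authorship ..........
After op 2 (insert('n')): buffer="neiknnzhzngt" (len 12), cursors c1@1 c2@10, authorship 1........2..
After op 3 (insert('t')): buffer="nteiknnzhzntgt" (len 14), cursors c1@2 c2@12, authorship 11........22..
After op 4 (insert('k')): buffer="ntkeiknnzhzntkgt" (len 16), cursors c1@3 c2@14, authorship 111........222..
After op 5 (add_cursor(1)): buffer="ntkeiknnzhzntkgt" (len 16), cursors c3@1 c1@3 c2@14, authorship 111........222..
After op 6 (move_right): buffer="ntkeiknnzhzntkgt" (len 16), cursors c3@2 c1@4 c2@15, authorship 111........222..
After op 7 (insert('j')): buffer="ntjkejiknnzhzntkgjt" (len 19), cursors c3@3 c1@6 c2@18, authorship 1131.1.......222.2.
After op 8 (delete): buffer="ntkeiknnzhzntkgt" (len 16), cursors c3@2 c1@4 c2@15, authorship 111........222..

Answer: 4 15 2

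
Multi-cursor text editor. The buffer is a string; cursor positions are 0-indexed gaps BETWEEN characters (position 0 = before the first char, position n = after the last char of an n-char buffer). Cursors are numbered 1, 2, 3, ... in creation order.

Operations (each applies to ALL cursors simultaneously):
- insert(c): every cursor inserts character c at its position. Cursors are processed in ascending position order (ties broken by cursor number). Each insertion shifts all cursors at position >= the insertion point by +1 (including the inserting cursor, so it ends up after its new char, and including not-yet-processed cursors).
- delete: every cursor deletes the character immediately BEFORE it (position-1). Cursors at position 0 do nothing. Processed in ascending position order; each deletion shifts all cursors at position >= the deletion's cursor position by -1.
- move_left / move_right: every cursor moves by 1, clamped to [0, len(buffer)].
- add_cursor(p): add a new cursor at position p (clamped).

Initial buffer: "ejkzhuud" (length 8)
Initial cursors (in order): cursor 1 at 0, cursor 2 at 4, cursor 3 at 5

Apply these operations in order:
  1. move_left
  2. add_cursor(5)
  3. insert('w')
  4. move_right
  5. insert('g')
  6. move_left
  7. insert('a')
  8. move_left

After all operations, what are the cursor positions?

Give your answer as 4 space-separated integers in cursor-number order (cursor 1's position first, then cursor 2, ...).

Answer: 2 8 12 16

Derivation:
After op 1 (move_left): buffer="ejkzhuud" (len 8), cursors c1@0 c2@3 c3@4, authorship ........
After op 2 (add_cursor(5)): buffer="ejkzhuud" (len 8), cursors c1@0 c2@3 c3@4 c4@5, authorship ........
After op 3 (insert('w')): buffer="wejkwzwhwuud" (len 12), cursors c1@1 c2@5 c3@7 c4@9, authorship 1...2.3.4...
After op 4 (move_right): buffer="wejkwzwhwuud" (len 12), cursors c1@2 c2@6 c3@8 c4@10, authorship 1...2.3.4...
After op 5 (insert('g')): buffer="wegjkwzgwhgwugud" (len 16), cursors c1@3 c2@8 c3@11 c4@14, authorship 1.1..2.23.34.4..
After op 6 (move_left): buffer="wegjkwzgwhgwugud" (len 16), cursors c1@2 c2@7 c3@10 c4@13, authorship 1.1..2.23.34.4..
After op 7 (insert('a')): buffer="weagjkwzagwhagwuagud" (len 20), cursors c1@3 c2@9 c3@13 c4@17, authorship 1.11..2.223.334.44..
After op 8 (move_left): buffer="weagjkwzagwhagwuagud" (len 20), cursors c1@2 c2@8 c3@12 c4@16, authorship 1.11..2.223.334.44..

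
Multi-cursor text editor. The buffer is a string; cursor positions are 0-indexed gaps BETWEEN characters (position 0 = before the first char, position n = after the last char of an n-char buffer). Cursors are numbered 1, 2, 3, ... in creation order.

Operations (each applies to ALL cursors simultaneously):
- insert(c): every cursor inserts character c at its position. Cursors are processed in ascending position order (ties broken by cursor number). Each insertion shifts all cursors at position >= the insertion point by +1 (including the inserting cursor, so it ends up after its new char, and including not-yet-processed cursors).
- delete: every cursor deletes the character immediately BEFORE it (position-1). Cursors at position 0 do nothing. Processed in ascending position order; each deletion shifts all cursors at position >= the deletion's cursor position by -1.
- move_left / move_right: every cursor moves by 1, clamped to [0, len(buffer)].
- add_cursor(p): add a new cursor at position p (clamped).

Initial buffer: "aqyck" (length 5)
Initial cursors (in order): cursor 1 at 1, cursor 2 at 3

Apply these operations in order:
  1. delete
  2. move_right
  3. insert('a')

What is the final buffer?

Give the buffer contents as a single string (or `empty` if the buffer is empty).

After op 1 (delete): buffer="qck" (len 3), cursors c1@0 c2@1, authorship ...
After op 2 (move_right): buffer="qck" (len 3), cursors c1@1 c2@2, authorship ...
After op 3 (insert('a')): buffer="qacak" (len 5), cursors c1@2 c2@4, authorship .1.2.

Answer: qacak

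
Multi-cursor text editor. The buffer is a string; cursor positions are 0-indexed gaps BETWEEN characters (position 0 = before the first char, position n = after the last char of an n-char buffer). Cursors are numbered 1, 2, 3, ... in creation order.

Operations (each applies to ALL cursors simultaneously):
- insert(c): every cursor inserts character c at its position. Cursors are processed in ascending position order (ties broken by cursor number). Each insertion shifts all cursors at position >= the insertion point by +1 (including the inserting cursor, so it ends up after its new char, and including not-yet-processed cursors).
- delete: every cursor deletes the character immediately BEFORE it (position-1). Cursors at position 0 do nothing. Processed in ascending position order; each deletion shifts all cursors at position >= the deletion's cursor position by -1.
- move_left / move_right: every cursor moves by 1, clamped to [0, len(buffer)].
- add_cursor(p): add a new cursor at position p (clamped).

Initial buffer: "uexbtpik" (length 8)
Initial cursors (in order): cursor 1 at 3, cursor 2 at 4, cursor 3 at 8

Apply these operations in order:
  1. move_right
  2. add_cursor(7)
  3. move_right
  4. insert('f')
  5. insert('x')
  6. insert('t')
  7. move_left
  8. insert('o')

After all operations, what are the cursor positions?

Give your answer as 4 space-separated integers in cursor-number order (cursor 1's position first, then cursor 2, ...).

Answer: 8 13 23 23

Derivation:
After op 1 (move_right): buffer="uexbtpik" (len 8), cursors c1@4 c2@5 c3@8, authorship ........
After op 2 (add_cursor(7)): buffer="uexbtpik" (len 8), cursors c1@4 c2@5 c4@7 c3@8, authorship ........
After op 3 (move_right): buffer="uexbtpik" (len 8), cursors c1@5 c2@6 c3@8 c4@8, authorship ........
After op 4 (insert('f')): buffer="uexbtfpfikff" (len 12), cursors c1@6 c2@8 c3@12 c4@12, authorship .....1.2..34
After op 5 (insert('x')): buffer="uexbtfxpfxikffxx" (len 16), cursors c1@7 c2@10 c3@16 c4@16, authorship .....11.22..3434
After op 6 (insert('t')): buffer="uexbtfxtpfxtikffxxtt" (len 20), cursors c1@8 c2@12 c3@20 c4@20, authorship .....111.222..343434
After op 7 (move_left): buffer="uexbtfxtpfxtikffxxtt" (len 20), cursors c1@7 c2@11 c3@19 c4@19, authorship .....111.222..343434
After op 8 (insert('o')): buffer="uexbtfxotpfxotikffxxtoot" (len 24), cursors c1@8 c2@13 c3@23 c4@23, authorship .....1111.2222..34343344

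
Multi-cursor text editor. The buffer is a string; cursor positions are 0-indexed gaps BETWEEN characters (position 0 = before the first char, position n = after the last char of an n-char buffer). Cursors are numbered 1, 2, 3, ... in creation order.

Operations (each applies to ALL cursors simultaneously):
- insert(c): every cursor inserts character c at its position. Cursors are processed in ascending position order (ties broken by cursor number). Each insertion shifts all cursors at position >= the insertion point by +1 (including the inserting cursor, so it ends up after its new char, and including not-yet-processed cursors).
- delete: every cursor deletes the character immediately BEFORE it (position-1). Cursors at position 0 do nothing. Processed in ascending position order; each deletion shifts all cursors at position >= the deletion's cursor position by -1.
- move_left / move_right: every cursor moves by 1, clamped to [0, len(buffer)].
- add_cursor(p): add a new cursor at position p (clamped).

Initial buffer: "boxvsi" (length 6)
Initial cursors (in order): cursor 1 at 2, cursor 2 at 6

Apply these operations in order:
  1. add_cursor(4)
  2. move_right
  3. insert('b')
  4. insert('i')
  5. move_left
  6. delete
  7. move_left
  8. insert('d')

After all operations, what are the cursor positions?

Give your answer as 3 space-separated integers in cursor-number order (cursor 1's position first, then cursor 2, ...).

Answer: 3 10 7

Derivation:
After op 1 (add_cursor(4)): buffer="boxvsi" (len 6), cursors c1@2 c3@4 c2@6, authorship ......
After op 2 (move_right): buffer="boxvsi" (len 6), cursors c1@3 c3@5 c2@6, authorship ......
After op 3 (insert('b')): buffer="boxbvsbib" (len 9), cursors c1@4 c3@7 c2@9, authorship ...1..3.2
After op 4 (insert('i')): buffer="boxbivsbiibi" (len 12), cursors c1@5 c3@9 c2@12, authorship ...11..33.22
After op 5 (move_left): buffer="boxbivsbiibi" (len 12), cursors c1@4 c3@8 c2@11, authorship ...11..33.22
After op 6 (delete): buffer="boxivsiii" (len 9), cursors c1@3 c3@6 c2@8, authorship ...1..3.2
After op 7 (move_left): buffer="boxivsiii" (len 9), cursors c1@2 c3@5 c2@7, authorship ...1..3.2
After op 8 (insert('d')): buffer="bodxivdsidii" (len 12), cursors c1@3 c3@7 c2@10, authorship ..1.1.3.32.2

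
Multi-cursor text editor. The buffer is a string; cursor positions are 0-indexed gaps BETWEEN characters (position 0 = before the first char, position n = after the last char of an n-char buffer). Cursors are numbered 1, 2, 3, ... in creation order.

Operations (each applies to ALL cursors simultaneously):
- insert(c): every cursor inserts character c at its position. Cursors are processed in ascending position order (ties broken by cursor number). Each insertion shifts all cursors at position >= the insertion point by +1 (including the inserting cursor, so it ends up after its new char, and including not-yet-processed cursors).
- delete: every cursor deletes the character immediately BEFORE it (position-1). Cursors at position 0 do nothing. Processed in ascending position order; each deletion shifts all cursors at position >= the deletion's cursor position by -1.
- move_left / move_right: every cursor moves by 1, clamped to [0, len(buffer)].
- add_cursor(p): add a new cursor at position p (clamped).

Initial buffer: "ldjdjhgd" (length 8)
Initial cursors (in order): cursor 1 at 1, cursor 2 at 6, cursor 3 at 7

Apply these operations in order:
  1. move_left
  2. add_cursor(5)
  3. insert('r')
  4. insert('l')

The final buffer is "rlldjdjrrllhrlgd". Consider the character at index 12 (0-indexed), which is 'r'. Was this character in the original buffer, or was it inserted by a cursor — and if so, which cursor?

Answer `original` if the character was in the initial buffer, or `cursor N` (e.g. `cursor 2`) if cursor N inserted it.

After op 1 (move_left): buffer="ldjdjhgd" (len 8), cursors c1@0 c2@5 c3@6, authorship ........
After op 2 (add_cursor(5)): buffer="ldjdjhgd" (len 8), cursors c1@0 c2@5 c4@5 c3@6, authorship ........
After op 3 (insert('r')): buffer="rldjdjrrhrgd" (len 12), cursors c1@1 c2@8 c4@8 c3@10, authorship 1.....24.3..
After op 4 (insert('l')): buffer="rlldjdjrrllhrlgd" (len 16), cursors c1@2 c2@11 c4@11 c3@14, authorship 11.....2424.33..
Authorship (.=original, N=cursor N): 1 1 . . . . . 2 4 2 4 . 3 3 . .
Index 12: author = 3

Answer: cursor 3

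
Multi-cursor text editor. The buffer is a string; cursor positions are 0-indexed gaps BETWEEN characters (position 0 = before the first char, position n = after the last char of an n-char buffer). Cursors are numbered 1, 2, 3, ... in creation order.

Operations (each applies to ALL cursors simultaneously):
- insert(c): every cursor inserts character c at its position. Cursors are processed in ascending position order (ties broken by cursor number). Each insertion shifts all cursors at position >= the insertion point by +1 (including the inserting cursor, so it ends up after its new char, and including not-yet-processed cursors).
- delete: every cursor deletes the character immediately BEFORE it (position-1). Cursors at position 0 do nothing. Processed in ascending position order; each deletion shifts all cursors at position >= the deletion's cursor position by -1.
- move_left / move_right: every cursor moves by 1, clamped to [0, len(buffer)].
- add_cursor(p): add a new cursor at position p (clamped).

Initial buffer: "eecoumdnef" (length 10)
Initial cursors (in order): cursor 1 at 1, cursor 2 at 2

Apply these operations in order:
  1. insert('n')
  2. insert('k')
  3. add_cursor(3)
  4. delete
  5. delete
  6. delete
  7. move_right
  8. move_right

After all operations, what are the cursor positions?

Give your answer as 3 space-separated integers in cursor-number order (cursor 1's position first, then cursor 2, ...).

After op 1 (insert('n')): buffer="enencoumdnef" (len 12), cursors c1@2 c2@4, authorship .1.2........
After op 2 (insert('k')): buffer="enkenkcoumdnef" (len 14), cursors c1@3 c2@6, authorship .11.22........
After op 3 (add_cursor(3)): buffer="enkenkcoumdnef" (len 14), cursors c1@3 c3@3 c2@6, authorship .11.22........
After op 4 (delete): buffer="eencoumdnef" (len 11), cursors c1@1 c3@1 c2@3, authorship ..2........
After op 5 (delete): buffer="ecoumdnef" (len 9), cursors c1@0 c3@0 c2@1, authorship .........
After op 6 (delete): buffer="coumdnef" (len 8), cursors c1@0 c2@0 c3@0, authorship ........
After op 7 (move_right): buffer="coumdnef" (len 8), cursors c1@1 c2@1 c3@1, authorship ........
After op 8 (move_right): buffer="coumdnef" (len 8), cursors c1@2 c2@2 c3@2, authorship ........

Answer: 2 2 2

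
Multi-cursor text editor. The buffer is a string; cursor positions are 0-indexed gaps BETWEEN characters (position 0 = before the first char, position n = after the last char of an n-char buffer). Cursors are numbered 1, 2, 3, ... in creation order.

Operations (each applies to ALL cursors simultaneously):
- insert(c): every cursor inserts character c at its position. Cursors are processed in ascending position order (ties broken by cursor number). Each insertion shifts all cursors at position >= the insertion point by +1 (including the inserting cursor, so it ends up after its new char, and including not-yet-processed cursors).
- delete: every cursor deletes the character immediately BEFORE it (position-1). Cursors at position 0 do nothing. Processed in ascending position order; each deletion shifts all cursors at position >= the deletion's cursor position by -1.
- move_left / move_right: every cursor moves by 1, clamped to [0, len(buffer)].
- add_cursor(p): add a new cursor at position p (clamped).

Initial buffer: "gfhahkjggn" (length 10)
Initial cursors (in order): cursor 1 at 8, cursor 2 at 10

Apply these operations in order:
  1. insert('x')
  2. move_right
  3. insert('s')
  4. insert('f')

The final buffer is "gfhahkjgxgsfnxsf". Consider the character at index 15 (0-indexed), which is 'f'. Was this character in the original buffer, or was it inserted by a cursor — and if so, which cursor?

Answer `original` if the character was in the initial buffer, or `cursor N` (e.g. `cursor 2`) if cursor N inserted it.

After op 1 (insert('x')): buffer="gfhahkjgxgnx" (len 12), cursors c1@9 c2@12, authorship ........1..2
After op 2 (move_right): buffer="gfhahkjgxgnx" (len 12), cursors c1@10 c2@12, authorship ........1..2
After op 3 (insert('s')): buffer="gfhahkjgxgsnxs" (len 14), cursors c1@11 c2@14, authorship ........1.1.22
After op 4 (insert('f')): buffer="gfhahkjgxgsfnxsf" (len 16), cursors c1@12 c2@16, authorship ........1.11.222
Authorship (.=original, N=cursor N): . . . . . . . . 1 . 1 1 . 2 2 2
Index 15: author = 2

Answer: cursor 2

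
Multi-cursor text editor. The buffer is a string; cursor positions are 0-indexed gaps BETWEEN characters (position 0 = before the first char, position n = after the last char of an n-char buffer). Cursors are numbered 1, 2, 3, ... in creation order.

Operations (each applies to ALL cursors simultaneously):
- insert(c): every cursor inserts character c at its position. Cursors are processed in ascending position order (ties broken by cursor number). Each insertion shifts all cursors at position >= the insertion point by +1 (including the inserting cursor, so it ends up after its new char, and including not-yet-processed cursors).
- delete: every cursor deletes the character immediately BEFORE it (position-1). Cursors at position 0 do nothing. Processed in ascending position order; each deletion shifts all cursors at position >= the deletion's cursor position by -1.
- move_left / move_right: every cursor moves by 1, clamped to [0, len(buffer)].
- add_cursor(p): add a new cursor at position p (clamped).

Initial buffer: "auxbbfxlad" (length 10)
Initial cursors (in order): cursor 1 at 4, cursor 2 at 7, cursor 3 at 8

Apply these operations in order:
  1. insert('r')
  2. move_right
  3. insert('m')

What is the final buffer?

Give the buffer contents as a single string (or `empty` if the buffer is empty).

After op 1 (insert('r')): buffer="auxbrbfxrlrad" (len 13), cursors c1@5 c2@9 c3@11, authorship ....1...2.3..
After op 2 (move_right): buffer="auxbrbfxrlrad" (len 13), cursors c1@6 c2@10 c3@12, authorship ....1...2.3..
After op 3 (insert('m')): buffer="auxbrbmfxrlmramd" (len 16), cursors c1@7 c2@12 c3@15, authorship ....1.1..2.23.3.

Answer: auxbrbmfxrlmramd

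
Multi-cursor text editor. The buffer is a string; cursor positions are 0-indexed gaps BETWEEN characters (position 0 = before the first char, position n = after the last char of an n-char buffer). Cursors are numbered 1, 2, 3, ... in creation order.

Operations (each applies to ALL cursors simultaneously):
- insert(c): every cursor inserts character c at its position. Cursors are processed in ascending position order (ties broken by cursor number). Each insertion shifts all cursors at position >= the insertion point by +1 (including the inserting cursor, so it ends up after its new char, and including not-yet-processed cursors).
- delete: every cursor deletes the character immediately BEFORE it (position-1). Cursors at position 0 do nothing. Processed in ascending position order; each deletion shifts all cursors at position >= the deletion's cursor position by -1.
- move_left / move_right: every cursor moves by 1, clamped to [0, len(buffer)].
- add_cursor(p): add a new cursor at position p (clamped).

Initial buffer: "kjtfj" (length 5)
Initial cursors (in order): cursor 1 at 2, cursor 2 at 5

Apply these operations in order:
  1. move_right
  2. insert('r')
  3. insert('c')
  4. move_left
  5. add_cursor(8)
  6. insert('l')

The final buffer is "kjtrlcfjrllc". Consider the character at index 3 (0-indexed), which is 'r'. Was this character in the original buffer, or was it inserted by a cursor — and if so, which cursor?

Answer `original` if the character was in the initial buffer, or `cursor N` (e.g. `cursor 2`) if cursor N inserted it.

Answer: cursor 1

Derivation:
After op 1 (move_right): buffer="kjtfj" (len 5), cursors c1@3 c2@5, authorship .....
After op 2 (insert('r')): buffer="kjtrfjr" (len 7), cursors c1@4 c2@7, authorship ...1..2
After op 3 (insert('c')): buffer="kjtrcfjrc" (len 9), cursors c1@5 c2@9, authorship ...11..22
After op 4 (move_left): buffer="kjtrcfjrc" (len 9), cursors c1@4 c2@8, authorship ...11..22
After op 5 (add_cursor(8)): buffer="kjtrcfjrc" (len 9), cursors c1@4 c2@8 c3@8, authorship ...11..22
After op 6 (insert('l')): buffer="kjtrlcfjrllc" (len 12), cursors c1@5 c2@11 c3@11, authorship ...111..2232
Authorship (.=original, N=cursor N): . . . 1 1 1 . . 2 2 3 2
Index 3: author = 1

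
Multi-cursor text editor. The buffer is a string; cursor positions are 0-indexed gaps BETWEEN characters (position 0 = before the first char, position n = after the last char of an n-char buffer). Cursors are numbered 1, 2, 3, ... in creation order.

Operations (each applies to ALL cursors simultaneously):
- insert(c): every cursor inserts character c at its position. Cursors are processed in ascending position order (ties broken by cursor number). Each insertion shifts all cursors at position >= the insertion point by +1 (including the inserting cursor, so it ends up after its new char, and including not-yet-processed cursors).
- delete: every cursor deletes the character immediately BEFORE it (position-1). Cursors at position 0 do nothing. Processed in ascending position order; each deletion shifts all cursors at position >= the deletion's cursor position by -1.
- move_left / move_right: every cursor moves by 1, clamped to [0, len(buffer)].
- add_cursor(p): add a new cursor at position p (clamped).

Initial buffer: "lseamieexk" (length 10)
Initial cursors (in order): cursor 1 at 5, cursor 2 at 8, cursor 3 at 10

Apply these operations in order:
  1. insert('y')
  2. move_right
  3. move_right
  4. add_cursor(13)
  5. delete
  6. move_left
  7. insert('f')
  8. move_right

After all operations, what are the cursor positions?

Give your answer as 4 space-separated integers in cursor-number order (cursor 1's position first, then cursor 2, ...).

Answer: 8 13 13 13

Derivation:
After op 1 (insert('y')): buffer="lseamyieeyxky" (len 13), cursors c1@6 c2@10 c3@13, authorship .....1...2..3
After op 2 (move_right): buffer="lseamyieeyxky" (len 13), cursors c1@7 c2@11 c3@13, authorship .....1...2..3
After op 3 (move_right): buffer="lseamyieeyxky" (len 13), cursors c1@8 c2@12 c3@13, authorship .....1...2..3
After op 4 (add_cursor(13)): buffer="lseamyieeyxky" (len 13), cursors c1@8 c2@12 c3@13 c4@13, authorship .....1...2..3
After op 5 (delete): buffer="lseamyiey" (len 9), cursors c1@7 c2@9 c3@9 c4@9, authorship .....1..2
After op 6 (move_left): buffer="lseamyiey" (len 9), cursors c1@6 c2@8 c3@8 c4@8, authorship .....1..2
After op 7 (insert('f')): buffer="lseamyfiefffy" (len 13), cursors c1@7 c2@12 c3@12 c4@12, authorship .....11..2342
After op 8 (move_right): buffer="lseamyfiefffy" (len 13), cursors c1@8 c2@13 c3@13 c4@13, authorship .....11..2342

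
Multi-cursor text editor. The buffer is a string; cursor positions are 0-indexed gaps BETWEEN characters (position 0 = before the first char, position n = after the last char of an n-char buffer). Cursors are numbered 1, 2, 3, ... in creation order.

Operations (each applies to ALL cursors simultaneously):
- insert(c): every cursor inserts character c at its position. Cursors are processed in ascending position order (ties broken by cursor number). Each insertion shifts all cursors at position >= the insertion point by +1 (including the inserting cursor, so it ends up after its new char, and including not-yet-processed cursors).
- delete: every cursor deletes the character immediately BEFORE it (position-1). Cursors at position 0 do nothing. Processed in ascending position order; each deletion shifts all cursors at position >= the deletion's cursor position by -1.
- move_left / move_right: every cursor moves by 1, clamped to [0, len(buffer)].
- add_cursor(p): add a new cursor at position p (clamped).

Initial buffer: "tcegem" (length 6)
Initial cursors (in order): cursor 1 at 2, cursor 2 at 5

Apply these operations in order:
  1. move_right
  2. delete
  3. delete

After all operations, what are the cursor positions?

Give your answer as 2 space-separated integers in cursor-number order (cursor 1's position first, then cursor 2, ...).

Answer: 1 2

Derivation:
After op 1 (move_right): buffer="tcegem" (len 6), cursors c1@3 c2@6, authorship ......
After op 2 (delete): buffer="tcge" (len 4), cursors c1@2 c2@4, authorship ....
After op 3 (delete): buffer="tg" (len 2), cursors c1@1 c2@2, authorship ..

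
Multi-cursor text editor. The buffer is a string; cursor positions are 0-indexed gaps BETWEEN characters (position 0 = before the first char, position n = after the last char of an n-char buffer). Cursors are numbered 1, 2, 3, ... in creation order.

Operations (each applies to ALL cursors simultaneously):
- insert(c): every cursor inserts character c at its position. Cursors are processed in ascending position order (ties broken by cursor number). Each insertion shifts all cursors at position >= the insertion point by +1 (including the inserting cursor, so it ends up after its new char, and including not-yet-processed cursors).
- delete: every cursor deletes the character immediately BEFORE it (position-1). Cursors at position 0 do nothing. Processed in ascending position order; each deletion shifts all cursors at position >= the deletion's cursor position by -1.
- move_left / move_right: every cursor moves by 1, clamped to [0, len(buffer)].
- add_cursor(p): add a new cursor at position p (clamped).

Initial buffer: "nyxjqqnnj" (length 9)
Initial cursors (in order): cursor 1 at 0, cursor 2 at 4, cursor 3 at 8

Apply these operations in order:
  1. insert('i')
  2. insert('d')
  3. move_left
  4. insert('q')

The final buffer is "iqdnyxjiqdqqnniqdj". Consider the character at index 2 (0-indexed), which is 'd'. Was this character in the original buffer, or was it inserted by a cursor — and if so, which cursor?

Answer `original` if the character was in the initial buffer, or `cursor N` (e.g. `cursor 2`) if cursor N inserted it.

After op 1 (insert('i')): buffer="inyxjiqqnnij" (len 12), cursors c1@1 c2@6 c3@11, authorship 1....2....3.
After op 2 (insert('d')): buffer="idnyxjidqqnnidj" (len 15), cursors c1@2 c2@8 c3@14, authorship 11....22....33.
After op 3 (move_left): buffer="idnyxjidqqnnidj" (len 15), cursors c1@1 c2@7 c3@13, authorship 11....22....33.
After op 4 (insert('q')): buffer="iqdnyxjiqdqqnniqdj" (len 18), cursors c1@2 c2@9 c3@16, authorship 111....222....333.
Authorship (.=original, N=cursor N): 1 1 1 . . . . 2 2 2 . . . . 3 3 3 .
Index 2: author = 1

Answer: cursor 1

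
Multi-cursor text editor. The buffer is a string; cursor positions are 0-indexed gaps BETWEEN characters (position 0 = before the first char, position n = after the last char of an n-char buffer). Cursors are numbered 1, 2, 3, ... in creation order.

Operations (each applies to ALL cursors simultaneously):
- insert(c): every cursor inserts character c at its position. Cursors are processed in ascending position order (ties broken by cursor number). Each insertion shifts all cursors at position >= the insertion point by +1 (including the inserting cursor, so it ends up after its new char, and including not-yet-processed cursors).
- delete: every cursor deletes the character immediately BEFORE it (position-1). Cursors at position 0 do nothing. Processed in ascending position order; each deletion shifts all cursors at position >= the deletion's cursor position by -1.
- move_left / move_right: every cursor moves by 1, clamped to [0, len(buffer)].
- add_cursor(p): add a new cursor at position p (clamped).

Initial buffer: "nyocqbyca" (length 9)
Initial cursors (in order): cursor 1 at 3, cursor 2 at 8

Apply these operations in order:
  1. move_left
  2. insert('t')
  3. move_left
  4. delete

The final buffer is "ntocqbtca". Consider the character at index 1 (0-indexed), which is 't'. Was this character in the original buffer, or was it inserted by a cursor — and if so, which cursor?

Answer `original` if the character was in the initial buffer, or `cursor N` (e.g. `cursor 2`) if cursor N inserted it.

After op 1 (move_left): buffer="nyocqbyca" (len 9), cursors c1@2 c2@7, authorship .........
After op 2 (insert('t')): buffer="nytocqbytca" (len 11), cursors c1@3 c2@9, authorship ..1.....2..
After op 3 (move_left): buffer="nytocqbytca" (len 11), cursors c1@2 c2@8, authorship ..1.....2..
After op 4 (delete): buffer="ntocqbtca" (len 9), cursors c1@1 c2@6, authorship .1....2..
Authorship (.=original, N=cursor N): . 1 . . . . 2 . .
Index 1: author = 1

Answer: cursor 1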